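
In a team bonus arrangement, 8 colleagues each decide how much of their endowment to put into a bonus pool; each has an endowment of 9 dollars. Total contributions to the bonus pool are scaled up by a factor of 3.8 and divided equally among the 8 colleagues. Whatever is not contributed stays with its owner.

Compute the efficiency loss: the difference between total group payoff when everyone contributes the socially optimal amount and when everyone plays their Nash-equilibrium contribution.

201.60 dollars

Each contributed unit returns 3.8/8 = 0.4750 to its contributor — below 1 — so contributing 0 is dominant for every player. At the Nash equilibrium everyone keeps their 9, and the group total is 8 × 9 = 72.
Each contributed unit returns 3.800 to the group as a whole (0.4750 to each of 8 players), which exceeds 1, so the social optimum is full contribution: group total = 3.800 × 72 = 273.60.
Efficiency loss = 273.60 − 72 = 201.60.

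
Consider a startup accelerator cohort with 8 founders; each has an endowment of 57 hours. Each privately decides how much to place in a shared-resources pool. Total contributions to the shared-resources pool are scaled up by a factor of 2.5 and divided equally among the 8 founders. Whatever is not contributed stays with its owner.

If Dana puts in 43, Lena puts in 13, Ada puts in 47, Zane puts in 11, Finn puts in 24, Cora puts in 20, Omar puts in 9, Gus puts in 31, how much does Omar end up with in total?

Total contributed: 43 + 13 + 47 + 11 + 24 + 20 + 9 + 31 = 198.
Each receives 2.5 × 198 / 8 = 61.88 from the shared-resources pool.
Omar keeps 57 − 9 = 48, so Omar's payoff is 48 + 61.88 = 109.88.

109.88 hours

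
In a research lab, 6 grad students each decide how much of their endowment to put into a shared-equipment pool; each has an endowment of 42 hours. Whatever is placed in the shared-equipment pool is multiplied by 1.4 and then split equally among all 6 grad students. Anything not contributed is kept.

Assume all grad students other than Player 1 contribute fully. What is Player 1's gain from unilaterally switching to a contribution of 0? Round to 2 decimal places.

Switching from a contribution of 42 to 0 lets Player 1 keep an extra 42 hours, but lowers the shared-equipment pool by 42, which costs Player 1 their own share of that drop: 1.4/6 × 42 = 9.80.
Net gain = 42 − 9.80 = 32.20. The private return per contributed unit (0.2333) is below 1, so free-riding is indeed the best response regardless of what the others do.

32.20 hours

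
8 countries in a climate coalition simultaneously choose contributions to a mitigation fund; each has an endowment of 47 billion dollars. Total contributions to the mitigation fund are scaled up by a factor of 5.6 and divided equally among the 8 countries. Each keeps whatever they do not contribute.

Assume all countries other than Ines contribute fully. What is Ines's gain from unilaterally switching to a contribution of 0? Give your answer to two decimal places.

Switching from a contribution of 47 to 0 lets Ines keep an extra 47 billion dollars, but lowers the mitigation fund by 47, which costs Ines their own share of that drop: 5.6/8 × 47 = 32.90.
Net gain = 47 − 32.90 = 14.10. The private return per contributed unit (0.7000) is below 1, so free-riding is indeed the best response regardless of what the others do.

14.10 billion dollars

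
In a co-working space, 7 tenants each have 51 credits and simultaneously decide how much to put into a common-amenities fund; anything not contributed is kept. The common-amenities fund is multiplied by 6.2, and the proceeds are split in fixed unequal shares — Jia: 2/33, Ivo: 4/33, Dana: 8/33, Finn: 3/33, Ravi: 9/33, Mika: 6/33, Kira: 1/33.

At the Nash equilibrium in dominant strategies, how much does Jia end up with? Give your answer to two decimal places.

Each unit j contributes comes back to j as 6.2 × (j's share), so j prefers to contribute only if that share exceeds 1/6.2 = 0.1613; otherwise keeping the unit dominates.
Dana, Ravi and Mika clear that bar, contributing 51 each; the remaining 4 contribute 0. Total contributed: 153.
Jia keeps 51 and receives 6.2 × 153 × 2/33 = 57.49 from the common-amenities fund, for a payoff of 108.49.

108.49 credits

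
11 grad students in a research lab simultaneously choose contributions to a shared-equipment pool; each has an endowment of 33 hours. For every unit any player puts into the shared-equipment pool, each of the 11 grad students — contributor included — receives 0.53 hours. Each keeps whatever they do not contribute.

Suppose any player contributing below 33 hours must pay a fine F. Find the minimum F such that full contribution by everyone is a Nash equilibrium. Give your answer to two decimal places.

15.51 hours

Given the others contribute fully, the best deviation is to contribute 0 (any partial contribution still incurs the fine and gives up units whose private return 0.53 is below 1).
Deviating from 33 to 0 saves 33 hours but forfeits the deviator's share of the drop in the shared-equipment pool: 0.53 × 33 = 17.49.
So the deviation gain is 33 − 17.49 = 15.51, and the fine must be at least 15.51 hours to wipe it out.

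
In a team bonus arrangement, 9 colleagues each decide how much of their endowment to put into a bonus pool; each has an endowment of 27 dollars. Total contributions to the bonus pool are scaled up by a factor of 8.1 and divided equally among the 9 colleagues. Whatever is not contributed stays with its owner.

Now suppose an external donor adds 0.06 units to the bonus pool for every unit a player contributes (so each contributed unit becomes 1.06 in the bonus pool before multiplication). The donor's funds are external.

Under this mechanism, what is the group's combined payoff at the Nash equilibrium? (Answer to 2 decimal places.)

The effective private return is 8.1 × 1.06 / 9 = 0.9540, which is still under 1, so the mechanism doesn't change anyone's dominant strategy: zero contribution.
Everyone keeps their endowment and the group total is 9 × 27 = 243.

243.00 dollars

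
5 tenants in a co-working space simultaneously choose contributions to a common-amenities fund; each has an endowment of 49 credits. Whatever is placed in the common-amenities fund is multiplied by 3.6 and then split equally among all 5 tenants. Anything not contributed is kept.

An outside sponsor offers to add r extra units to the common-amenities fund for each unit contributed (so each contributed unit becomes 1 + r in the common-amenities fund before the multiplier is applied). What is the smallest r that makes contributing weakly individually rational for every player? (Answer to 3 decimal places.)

0.389

With matching at rate r, one contributed unit becomes (1 + r) in the common-amenities fund and returns 3.6 × (1 + r) / 5 to the contributor.
Setting this equal to 1: 1 + r = 5/3.6 = 1.3889.
So the minimum matching rate is r = 1.3889 − 1 = 0.389.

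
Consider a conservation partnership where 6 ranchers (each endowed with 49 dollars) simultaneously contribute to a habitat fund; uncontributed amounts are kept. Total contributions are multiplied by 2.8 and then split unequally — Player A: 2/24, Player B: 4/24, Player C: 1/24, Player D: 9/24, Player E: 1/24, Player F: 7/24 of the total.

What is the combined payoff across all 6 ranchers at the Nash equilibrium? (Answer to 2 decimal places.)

Each unit j contributes comes back to j as 2.8 × (j's share), so j prefers to contribute only if that share exceeds 1/2.8 = 0.3571; otherwise keeping the unit dominates.
Only Player D (9/24) clears that bar, contributing 49; the remaining 5 contribute 0. Total contributed: 49.
The habitat fund pays out 2.8 × 49 = 137.20 in total (split across the unequal shares, but the aggregate is all that matters for the group sum).
The 5 free-riders keep 49 each, adding 245. Group total = 245 + 137.20 = 382.20.

382.20 dollars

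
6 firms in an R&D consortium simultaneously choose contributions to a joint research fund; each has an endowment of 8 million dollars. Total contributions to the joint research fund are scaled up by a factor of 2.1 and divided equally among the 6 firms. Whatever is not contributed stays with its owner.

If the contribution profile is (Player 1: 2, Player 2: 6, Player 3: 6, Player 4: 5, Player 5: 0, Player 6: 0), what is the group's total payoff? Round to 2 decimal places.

68.90 million dollars

Total contributed: 2 + 6 + 6 + 5 + 0 + 0 = 19; total kept: 6 × 8 − 19 = 29.
The joint research fund pays out 2.1 × 19 = 39.90 in aggregate.
Group total = 29 + 39.90 = 68.90.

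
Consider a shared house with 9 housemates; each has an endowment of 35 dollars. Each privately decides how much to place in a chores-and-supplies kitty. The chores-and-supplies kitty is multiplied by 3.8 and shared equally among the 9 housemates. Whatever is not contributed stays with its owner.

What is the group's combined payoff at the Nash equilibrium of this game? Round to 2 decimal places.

Each contributed unit returns 3.8/9 = 0.4222 to its contributor — below 1 — so contributing 0 is dominant for every player. At the Nash equilibrium everyone keeps their 35, and the group total is 9 × 35 = 315.

315.00 dollars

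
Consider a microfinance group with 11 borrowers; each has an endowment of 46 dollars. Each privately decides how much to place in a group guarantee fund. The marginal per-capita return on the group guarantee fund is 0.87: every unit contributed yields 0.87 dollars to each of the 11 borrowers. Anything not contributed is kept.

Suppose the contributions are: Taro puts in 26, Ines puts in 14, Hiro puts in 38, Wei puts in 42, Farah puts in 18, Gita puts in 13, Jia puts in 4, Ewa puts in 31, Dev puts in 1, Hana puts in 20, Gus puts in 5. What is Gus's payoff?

Total contributed: 26 + 14 + 38 + 42 + 18 + 13 + 4 + 31 + 1 + 20 + 5 = 212.
Each receives 0.87 × 212 = 184.44 from the group guarantee fund.
Gus keeps 46 − 5 = 41, so Gus's payoff is 41 + 184.44 = 225.44.

225.44 dollars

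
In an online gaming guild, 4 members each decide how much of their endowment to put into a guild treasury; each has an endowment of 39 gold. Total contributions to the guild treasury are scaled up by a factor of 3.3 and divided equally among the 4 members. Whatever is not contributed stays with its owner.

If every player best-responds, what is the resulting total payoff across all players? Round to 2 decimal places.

Each contributed unit returns 3.3/4 = 0.8250 to its contributor — below 1 — so contributing 0 is dominant for every player. At the Nash equilibrium everyone keeps their 39, and the group total is 4 × 39 = 156.

156.00 gold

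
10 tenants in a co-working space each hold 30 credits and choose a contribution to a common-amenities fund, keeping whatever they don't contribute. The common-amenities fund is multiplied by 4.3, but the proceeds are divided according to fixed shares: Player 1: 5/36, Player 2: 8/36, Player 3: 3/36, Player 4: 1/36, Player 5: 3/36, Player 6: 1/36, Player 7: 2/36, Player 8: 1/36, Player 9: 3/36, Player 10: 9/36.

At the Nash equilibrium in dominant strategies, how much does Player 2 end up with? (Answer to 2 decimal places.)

Each unit j contributes comes back to j as 4.3 × (j's share), so j prefers to contribute only if that share exceeds 1/4.3 = 0.2326; otherwise keeping the unit dominates.
Player 10 alone (share 9/36) is above the threshold, contributing 30; the remaining 9 contribute 0. Total contributed: 30.
Player 2 keeps 30 and receives 4.3 × 30 × 8/36 = 28.67 from the common-amenities fund, for a payoff of 58.67.

58.67 credits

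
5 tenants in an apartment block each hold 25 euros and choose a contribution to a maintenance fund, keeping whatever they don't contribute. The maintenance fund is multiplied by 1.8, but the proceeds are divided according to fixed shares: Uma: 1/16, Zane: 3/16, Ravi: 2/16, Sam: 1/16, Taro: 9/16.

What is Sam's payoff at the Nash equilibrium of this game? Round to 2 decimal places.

Each unit j contributes comes back to j as 1.8 × (j's share), so j prefers to contribute only if that share exceeds 1/1.8 = 0.5556; otherwise keeping the unit dominates.
The only share above 0.5556 is Taro's 9/16, contributing 25; the remaining 4 contribute 0. Total contributed: 25.
Sam keeps 25 and receives 1.8 × 25 × 1/16 = 2.81 from the maintenance fund, for a payoff of 27.81.

27.81 euros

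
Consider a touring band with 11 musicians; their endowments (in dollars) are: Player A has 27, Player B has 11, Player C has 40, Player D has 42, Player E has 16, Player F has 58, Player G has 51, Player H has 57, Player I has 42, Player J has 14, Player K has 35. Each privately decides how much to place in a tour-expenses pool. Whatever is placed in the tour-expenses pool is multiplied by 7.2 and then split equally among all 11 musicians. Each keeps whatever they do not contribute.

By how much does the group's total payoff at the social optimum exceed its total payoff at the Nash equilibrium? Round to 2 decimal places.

The private return per contributed unit is 7.2/11 = 0.6545 < 1 for every player regardless of endowment, so the Nash equilibrium is zero contribution and the group total is Σ E_j = 27 + 11 + 40 + 42 + 16 + 58 + 51 + 57 + 42 + 14 + 35 = 393.
Each contributed unit returns 7.200 to the group, so the social optimum is full contribution by everyone: group total = 7.200 × 393 = 2829.60.
Efficiency loss = (7.200 − 1) × 393 = 2436.60.

2436.60 dollars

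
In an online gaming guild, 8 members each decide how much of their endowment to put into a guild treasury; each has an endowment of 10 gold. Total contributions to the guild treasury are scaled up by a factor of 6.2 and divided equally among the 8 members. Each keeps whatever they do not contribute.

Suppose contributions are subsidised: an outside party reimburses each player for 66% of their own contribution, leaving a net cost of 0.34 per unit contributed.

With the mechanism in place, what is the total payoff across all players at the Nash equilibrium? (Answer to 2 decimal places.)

548.80 gold

The effective private return per unit is now (6.2/8) / 0.34 = 2.2794 > 1, so every player's dominant strategy flips to full contribution.
At the Nash equilibrium everyone contributes 10. Group total payoff = 8 × (10 × 0.66 + 6.2 × 10) = 548.80.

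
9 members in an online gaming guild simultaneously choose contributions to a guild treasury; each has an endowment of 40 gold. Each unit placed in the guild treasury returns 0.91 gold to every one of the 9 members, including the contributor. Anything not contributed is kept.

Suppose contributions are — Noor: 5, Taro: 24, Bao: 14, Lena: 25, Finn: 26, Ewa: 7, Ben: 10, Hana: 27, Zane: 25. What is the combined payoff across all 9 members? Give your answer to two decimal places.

Total contributed: 5 + 24 + 14 + 25 + 26 + 7 + 10 + 27 + 25 = 163; total kept: 9 × 40 − 163 = 197.
The guild treasury pays out 0.91 × 9 × 163 = 1334.97 in aggregate.
Group total = 197 + 1334.97 = 1531.97.

1531.97 gold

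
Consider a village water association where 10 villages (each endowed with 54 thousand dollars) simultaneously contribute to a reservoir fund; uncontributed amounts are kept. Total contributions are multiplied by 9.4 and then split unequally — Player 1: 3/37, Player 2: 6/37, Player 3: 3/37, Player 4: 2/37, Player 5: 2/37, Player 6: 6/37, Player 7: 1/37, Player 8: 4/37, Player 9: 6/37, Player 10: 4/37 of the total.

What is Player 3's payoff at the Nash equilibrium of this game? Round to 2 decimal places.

259.78 thousand dollars

A player with share s gets back 9.4·s per unit contributed, so full contribution is dominant for anyone with s > 1/9.4 = 0.1064 and zero contribution is dominant for anyone below.
Player 2, Player 6, Player 8, Player 9 and Player 10 are above the threshold, contributing 54 each; the remaining 5 contribute 0. Total contributed: 270.
Player 3 keeps 54 and receives 9.4 × 270 × 3/37 = 205.78 from the reservoir fund, for a payoff of 259.78.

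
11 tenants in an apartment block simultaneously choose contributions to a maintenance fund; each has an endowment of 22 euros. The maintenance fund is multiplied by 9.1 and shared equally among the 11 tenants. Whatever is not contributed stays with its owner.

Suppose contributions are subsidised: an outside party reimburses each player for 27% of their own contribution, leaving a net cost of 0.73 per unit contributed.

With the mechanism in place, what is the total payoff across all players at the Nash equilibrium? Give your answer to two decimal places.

2267.54 euros

The effective private return per unit is now (9.1/11) / 0.73 = 1.1333 > 1, so every player's dominant strategy flips to full contribution.
So the Nash equilibrium is full contribution by all 11; the group earns 11 × (22 × 0.27 + 9.1 × 22) = 2267.54.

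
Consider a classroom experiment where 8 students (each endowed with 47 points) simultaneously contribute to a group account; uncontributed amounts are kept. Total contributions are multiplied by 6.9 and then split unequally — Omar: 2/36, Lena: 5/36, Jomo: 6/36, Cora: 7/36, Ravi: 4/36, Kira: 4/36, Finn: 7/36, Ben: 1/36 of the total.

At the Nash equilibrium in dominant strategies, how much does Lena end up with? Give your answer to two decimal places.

182.13 points

A player with share s gets back 6.9·s per unit contributed, so full contribution is dominant for anyone with s > 1/6.9 = 0.1449 and zero contribution is dominant for anyone below.
The shares above 0.1449 belong to Jomo, Cora and Finn, contributing 47 each; the remaining 5 contribute 0. Total contributed: 141.
Lena keeps 47 and receives 6.9 × 141 × 5/36 = 135.13 from the group account, for a payoff of 182.13.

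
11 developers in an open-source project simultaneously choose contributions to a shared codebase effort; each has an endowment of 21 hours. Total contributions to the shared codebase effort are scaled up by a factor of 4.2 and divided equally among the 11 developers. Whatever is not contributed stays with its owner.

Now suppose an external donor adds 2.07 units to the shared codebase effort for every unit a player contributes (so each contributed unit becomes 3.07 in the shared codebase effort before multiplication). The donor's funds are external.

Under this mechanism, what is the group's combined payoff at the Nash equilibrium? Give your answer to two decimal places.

2978.51 hours

Under the mechanism each unit contributed yields 4.2 × 3.07 / 11 = 1.1722 back to its contributor per unit of net cost, which exceeds 1, making full contribution the dominant choice for everyone.
So the Nash equilibrium is full contribution by all 11; the group earns 4.2 × 3.07 × 231 = 2978.51.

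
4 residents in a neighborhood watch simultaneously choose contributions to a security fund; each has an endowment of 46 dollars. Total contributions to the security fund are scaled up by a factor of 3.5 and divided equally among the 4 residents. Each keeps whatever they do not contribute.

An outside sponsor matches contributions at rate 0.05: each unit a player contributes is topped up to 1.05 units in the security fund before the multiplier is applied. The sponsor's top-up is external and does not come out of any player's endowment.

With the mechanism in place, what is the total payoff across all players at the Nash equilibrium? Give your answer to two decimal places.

184.00 dollars

Even with the mechanism, each unit contributed returns only 3.5 × 1.05 / 4 = 0.9188 per unit of net cost, so contributing nothing is still dominant.
At the Nash equilibrium no one contributes; group total payoff = 4 × 46 = 184.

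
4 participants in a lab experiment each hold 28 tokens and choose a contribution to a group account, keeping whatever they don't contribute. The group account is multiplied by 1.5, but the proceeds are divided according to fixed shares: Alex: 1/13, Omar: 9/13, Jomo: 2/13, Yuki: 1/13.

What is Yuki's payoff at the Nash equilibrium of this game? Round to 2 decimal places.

Each unit j contributes comes back to j as 1.5 × (j's share), so j prefers to contribute only if that share exceeds 1/1.5 = 0.6667; otherwise keeping the unit dominates.
Omar alone (share 9/13) is above the threshold, contributing 28; the remaining 3 contribute 0. Total contributed: 28.
Yuki keeps 28 and receives 1.5 × 28 × 1/13 = 3.23 from the group account, for a payoff of 31.23.

31.23 tokens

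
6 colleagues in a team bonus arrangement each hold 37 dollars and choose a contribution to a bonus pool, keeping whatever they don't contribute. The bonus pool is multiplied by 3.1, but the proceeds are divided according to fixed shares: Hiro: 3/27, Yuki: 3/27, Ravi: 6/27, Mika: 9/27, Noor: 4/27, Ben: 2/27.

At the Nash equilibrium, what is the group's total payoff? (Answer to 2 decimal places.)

A player with share s gets back 3.1·s per unit contributed, so full contribution is dominant for anyone with s > 1/3.1 = 0.3226 and zero contribution is dominant for anyone below.
Mika alone (share 9/27) is above the threshold, contributing 37; the remaining 5 contribute 0. Total contributed: 37.
The bonus pool pays out 3.1 × 37 = 114.70 in total (split across the unequal shares, but the aggregate is all that matters for the group sum).
The 5 free-riders keep 37 each, adding 185. Group total = 185 + 114.70 = 299.70.

299.70 dollars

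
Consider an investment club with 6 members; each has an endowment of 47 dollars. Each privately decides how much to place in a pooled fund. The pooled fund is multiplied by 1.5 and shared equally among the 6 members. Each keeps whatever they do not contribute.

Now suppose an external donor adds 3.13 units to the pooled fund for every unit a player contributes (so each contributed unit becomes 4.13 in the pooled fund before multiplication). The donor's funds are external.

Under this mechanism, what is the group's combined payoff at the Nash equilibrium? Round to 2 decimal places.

1746.99 dollars

With the mechanism, a contributed unit returns 1.5 × 4.13 / 6 = 1.0325 per unit of net cost to the contributor — now above 1 — so contributing fully is weakly dominant for every player.
At the Nash equilibrium everyone contributes 47. Group total payoff = 1.5 × 4.13 × 282 = 1746.99.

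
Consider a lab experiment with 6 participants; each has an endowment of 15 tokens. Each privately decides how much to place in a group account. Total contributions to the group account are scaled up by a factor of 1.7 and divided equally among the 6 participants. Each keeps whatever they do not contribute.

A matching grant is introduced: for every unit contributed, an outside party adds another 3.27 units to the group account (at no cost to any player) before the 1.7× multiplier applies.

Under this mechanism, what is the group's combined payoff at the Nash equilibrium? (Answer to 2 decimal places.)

653.31 tokens

Under the mechanism each unit contributed yields 1.7 × 4.27 / 6 = 1.2098 back to its contributor per unit of net cost, which exceeds 1, making full contribution the dominant choice for everyone.
So the Nash equilibrium is full contribution by all 6; the group earns 1.7 × 4.27 × 90 = 653.31.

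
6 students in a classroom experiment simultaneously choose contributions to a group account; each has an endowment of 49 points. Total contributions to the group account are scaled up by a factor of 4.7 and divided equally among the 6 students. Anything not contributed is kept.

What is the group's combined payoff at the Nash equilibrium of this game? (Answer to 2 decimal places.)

Each contributed unit returns 4.7/6 = 0.7833 to its contributor — below 1 — so contributing 0 is dominant for every player. At the Nash equilibrium everyone keeps their 49, and the group total is 6 × 49 = 294.

294.00 points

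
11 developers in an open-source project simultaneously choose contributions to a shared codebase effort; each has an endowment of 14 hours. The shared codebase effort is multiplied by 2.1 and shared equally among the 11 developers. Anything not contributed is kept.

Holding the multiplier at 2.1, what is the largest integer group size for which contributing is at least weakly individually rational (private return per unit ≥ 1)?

Private return per unit is 2.1/(group size), which is ≥ 1 whenever the group size is ≤ 2.1.
The largest such integer is 2.

2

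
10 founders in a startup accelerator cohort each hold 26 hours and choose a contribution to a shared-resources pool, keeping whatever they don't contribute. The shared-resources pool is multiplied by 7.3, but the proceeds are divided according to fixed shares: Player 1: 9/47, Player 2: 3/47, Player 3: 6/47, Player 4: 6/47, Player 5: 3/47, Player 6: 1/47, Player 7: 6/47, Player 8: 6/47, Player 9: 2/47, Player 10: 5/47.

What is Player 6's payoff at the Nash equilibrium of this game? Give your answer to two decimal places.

30.04 hours

Player j's private return per contributed unit is 7.3 × (j's share). Contributing is weakly dominant for j when that share is at least 1/7.3 = 0.1370, and contributing 0 is dominant otherwise.
Player 1 alone (share 9/47) is above the threshold, contributing 26; the remaining 9 contribute 0. Total contributed: 26.
Player 6 keeps 26 and receives 7.3 × 26 × 1/47 = 4.04 from the shared-resources pool, for a payoff of 30.04.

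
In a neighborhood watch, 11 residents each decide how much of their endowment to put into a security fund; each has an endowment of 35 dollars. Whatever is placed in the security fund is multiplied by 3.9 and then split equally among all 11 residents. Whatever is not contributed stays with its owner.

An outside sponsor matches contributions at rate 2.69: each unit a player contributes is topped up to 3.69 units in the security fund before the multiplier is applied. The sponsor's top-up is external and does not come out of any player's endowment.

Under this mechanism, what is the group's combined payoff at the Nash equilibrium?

Under the mechanism each unit contributed yields 3.9 × 3.69 / 11 = 1.3083 back to its contributor per unit of net cost, which exceeds 1, making full contribution the dominant choice for everyone.
So the Nash equilibrium is full contribution by all 11; the group earns 3.9 × 3.69 × 385 = 5540.54.

5540.54 dollars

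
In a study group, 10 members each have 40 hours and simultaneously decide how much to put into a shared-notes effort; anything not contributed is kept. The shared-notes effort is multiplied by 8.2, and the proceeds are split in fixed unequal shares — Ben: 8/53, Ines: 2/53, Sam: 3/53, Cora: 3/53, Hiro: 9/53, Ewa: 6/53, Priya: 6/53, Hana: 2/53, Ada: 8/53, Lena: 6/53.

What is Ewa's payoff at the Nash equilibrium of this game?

151.40 hours

For player j, contributing a unit is worthwhile iff 8.2 × (j's share) ≥ 1, i.e. iff j's share is at least 0.1220.
The shares above 0.1220 belong to Ben, Hiro and Ada, contributing 40 each; the remaining 7 contribute 0. Total contributed: 120.
Ewa keeps 40 and receives 8.2 × 120 × 6/53 = 111.40 from the shared-notes effort, for a payoff of 151.40.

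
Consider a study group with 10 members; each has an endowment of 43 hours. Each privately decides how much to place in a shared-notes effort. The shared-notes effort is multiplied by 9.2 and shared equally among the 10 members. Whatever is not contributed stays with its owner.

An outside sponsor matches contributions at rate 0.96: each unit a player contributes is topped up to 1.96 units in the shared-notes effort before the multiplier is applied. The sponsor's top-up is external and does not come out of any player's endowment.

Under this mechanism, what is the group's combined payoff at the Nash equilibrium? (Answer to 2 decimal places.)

The effective private return per unit is now 9.2 × 1.96 / 10 = 1.8032 > 1, so every player's dominant strategy flips to full contribution.
At the Nash equilibrium everyone contributes 43. Group total payoff = 9.2 × 1.96 × 430 = 7753.76.

7753.76 hours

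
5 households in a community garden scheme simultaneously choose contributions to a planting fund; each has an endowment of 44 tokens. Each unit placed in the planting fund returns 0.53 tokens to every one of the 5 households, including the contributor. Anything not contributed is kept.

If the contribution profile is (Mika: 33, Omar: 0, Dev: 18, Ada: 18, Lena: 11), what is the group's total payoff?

352.00 tokens

Total contributed: 33 + 0 + 18 + 18 + 11 = 80; total kept: 5 × 44 − 80 = 140.
The planting fund pays out 0.53 × 5 × 80 = 212.00 in aggregate.
Group total = 140 + 212.00 = 352.00.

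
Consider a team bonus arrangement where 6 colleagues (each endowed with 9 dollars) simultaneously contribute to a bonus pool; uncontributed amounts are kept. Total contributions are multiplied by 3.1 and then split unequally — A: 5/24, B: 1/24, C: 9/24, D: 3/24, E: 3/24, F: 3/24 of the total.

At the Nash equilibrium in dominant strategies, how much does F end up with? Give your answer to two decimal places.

Player j's private return per contributed unit is 3.1 × (j's share). Contributing is weakly dominant for j when that share is at least 1/3.1 = 0.3226, and contributing 0 is dominant otherwise.
Only C (9/24) clears that bar, contributing 9; the remaining 5 contribute 0. Total contributed: 9.
F keeps 9 and receives 3.1 × 9 × 3/24 = 3.49 from the bonus pool, for a payoff of 12.49.

12.49 dollars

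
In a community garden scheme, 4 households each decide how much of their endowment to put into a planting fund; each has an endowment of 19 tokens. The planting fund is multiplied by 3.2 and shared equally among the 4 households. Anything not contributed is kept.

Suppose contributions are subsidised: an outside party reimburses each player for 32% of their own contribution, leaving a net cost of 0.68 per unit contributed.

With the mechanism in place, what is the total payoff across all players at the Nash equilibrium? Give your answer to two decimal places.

267.52 tokens

Under the mechanism each unit contributed yields (3.2/4) / 0.68 = 1.1765 back to its contributor per unit of net cost, which exceeds 1, making full contribution the dominant choice for everyone.
At the Nash equilibrium everyone contributes 19. Group total payoff = 4 × (19 × 0.32 + 3.2 × 19) = 267.52.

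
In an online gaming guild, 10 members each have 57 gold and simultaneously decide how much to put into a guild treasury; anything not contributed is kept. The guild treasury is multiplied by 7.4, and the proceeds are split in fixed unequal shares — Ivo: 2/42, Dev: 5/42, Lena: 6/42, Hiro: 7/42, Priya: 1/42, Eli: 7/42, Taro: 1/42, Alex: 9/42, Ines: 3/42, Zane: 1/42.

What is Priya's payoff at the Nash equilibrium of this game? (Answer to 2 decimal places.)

A player with share s gets back 7.4·s per unit contributed, so full contribution is dominant for anyone with s > 1/7.4 = 0.1351 and zero contribution is dominant for anyone below.
Lena, Hiro, Eli and Alex clear that bar, contributing 57 each; the remaining 6 contribute 0. Total contributed: 228.
Priya keeps 57 and receives 7.4 × 228 × 1/42 = 40.17 from the guild treasury, for a payoff of 97.17.

97.17 gold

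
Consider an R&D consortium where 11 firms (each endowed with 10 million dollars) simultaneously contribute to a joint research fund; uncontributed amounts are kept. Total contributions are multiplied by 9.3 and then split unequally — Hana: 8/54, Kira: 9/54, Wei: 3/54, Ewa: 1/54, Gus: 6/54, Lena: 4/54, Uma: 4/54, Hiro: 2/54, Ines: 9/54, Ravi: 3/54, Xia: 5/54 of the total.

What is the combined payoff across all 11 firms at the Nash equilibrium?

442.00 million dollars

A player with share s gets back 9.3·s per unit contributed, so full contribution is dominant for anyone with s > 1/9.3 = 0.1075 and zero contribution is dominant for anyone below.
Hana, Kira, Gus and Ines are above the threshold, contributing 10 each; the remaining 7 contribute 0. Total contributed: 40.
The joint research fund pays out 9.3 × 40 = 372.00 in total (split across the unequal shares, but the aggregate is all that matters for the group sum).
The 7 free-riders keep 10 each, adding 70. Group total = 70 + 372.00 = 442.00.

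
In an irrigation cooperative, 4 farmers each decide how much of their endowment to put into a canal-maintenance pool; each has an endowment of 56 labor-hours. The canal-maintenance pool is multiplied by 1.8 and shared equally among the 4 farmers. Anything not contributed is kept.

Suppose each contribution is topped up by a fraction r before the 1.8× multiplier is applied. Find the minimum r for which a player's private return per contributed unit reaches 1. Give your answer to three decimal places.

1.222

With matching at rate r, one contributed unit becomes (1 + r) in the canal-maintenance pool and returns 1.8 × (1 + r) / 4 to the contributor.
Setting this equal to 1: 1 + r = 4/1.8 = 2.2222.
So the minimum matching rate is r = 2.2222 − 1 = 1.222.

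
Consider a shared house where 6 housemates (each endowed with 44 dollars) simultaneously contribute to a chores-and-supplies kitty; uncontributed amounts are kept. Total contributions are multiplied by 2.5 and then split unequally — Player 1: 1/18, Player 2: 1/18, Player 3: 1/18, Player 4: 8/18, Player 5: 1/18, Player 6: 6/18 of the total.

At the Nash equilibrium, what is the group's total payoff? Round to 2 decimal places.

330.00 dollars

Each unit j contributes comes back to j as 2.5 × (j's share), so j prefers to contribute only if that share exceeds 1/2.5 = 0.4000; otherwise keeping the unit dominates.
The only share above 0.4000 is Player 4's 8/18, contributing 44; the remaining 5 contribute 0. Total contributed: 44.
The chores-and-supplies kitty pays out 2.5 × 44 = 110.00 in total (split across the unequal shares, but the aggregate is all that matters for the group sum).
The 5 free-riders keep 44 each, adding 220. Group total = 220 + 110.00 = 330.00.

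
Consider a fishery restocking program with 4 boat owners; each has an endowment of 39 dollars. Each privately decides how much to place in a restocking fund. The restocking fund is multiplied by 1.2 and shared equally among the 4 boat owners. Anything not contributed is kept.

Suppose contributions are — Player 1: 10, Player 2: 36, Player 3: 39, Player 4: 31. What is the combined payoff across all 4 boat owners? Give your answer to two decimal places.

179.20 dollars

Total contributed: 10 + 36 + 39 + 31 = 116; total kept: 4 × 39 − 116 = 40.
The restocking fund pays out 1.2 × 116 = 139.20 in aggregate.
Group total = 40 + 139.20 = 179.20.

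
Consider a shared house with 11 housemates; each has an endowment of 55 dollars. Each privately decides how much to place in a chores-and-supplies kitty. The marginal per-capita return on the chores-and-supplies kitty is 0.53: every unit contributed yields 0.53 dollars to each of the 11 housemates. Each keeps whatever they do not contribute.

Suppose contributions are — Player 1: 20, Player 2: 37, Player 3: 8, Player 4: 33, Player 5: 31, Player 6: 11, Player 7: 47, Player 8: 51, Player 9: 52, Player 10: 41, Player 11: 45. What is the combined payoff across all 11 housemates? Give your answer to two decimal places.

Total contributed: 20 + 37 + 8 + 33 + 31 + 11 + 47 + 51 + 52 + 41 + 45 = 376; total kept: 11 × 55 − 376 = 229.
The chores-and-supplies kitty pays out 0.53 × 11 × 376 = 2192.08 in aggregate.
Group total = 229 + 2192.08 = 2421.08.

2421.08 dollars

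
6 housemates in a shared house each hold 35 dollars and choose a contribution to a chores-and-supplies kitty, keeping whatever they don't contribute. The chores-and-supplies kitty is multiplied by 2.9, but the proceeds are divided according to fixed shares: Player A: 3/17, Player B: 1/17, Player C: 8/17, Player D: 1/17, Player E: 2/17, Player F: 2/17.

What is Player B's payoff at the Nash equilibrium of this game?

For player j, contributing a unit is worthwhile iff 2.9 × (j's share) ≥ 1, i.e. iff j's share is at least 0.3448.
The only share above 0.3448 is Player C's 8/17, contributing 35; the remaining 5 contribute 0. Total contributed: 35.
Player B keeps 35 and receives 2.9 × 35 × 1/17 = 5.97 from the chores-and-supplies kitty, for a payoff of 40.97.

40.97 dollars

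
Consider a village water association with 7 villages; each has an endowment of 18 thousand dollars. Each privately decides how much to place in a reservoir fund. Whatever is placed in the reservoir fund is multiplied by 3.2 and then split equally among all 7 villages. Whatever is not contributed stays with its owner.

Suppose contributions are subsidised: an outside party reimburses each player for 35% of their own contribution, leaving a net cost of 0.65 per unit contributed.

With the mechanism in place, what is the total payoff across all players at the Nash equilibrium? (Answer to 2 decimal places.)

With the mechanism, a contributed unit returns (3.2/7) / 0.65 = 0.7033 per unit of net cost — still below 1 — so contributing 0 remains dominant for every player.
Everyone keeps their endowment and the group total is 7 × 18 = 126.

126.00 thousand dollars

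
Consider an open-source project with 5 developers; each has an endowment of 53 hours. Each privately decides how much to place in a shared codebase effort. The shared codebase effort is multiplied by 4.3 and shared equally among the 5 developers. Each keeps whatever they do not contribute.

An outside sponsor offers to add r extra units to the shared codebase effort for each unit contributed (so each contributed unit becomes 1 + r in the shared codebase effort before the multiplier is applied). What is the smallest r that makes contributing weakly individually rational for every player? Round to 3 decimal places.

0.163

With matching at rate r, one contributed unit becomes (1 + r) in the shared codebase effort and returns 4.3 × (1 + r) / 5 to the contributor.
Setting this equal to 1: 1 + r = 5/4.3 = 1.1628.
So the minimum matching rate is r = 1.1628 − 1 = 0.163.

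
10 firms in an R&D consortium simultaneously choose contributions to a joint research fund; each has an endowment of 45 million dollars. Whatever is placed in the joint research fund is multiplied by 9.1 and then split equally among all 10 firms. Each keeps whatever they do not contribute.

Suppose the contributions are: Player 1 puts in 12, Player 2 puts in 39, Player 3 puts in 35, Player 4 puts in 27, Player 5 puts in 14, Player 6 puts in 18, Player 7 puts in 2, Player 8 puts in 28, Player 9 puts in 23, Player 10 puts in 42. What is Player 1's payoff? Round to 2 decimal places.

251.40 million dollars

Total contributed: 12 + 39 + 35 + 27 + 14 + 18 + 2 + 28 + 23 + 42 = 240.
Each receives 9.1 × 240 / 10 = 218.40 from the joint research fund.
Player 1 keeps 45 − 12 = 33, so Player 1's payoff is 33 + 218.40 = 251.40.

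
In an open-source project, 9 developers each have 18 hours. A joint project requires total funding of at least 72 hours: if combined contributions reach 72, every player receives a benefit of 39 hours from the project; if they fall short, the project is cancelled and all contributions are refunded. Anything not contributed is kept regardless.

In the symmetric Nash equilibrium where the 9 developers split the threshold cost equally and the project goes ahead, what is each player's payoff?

Equal share of the threshold: 72/9 = 8.
At this profile no one gains by cutting their contribution: any cut drops the total below 72, the project is cancelled, contributions are refunded, and the deviator ends with 18, which is less than 18 − 8 + 39 = 49. Contributing more than 8 just wastes the excess. So contributing exactly 8 is a best response.
Each player's payoff: 18 − 8 + 39 = 49.

49 hours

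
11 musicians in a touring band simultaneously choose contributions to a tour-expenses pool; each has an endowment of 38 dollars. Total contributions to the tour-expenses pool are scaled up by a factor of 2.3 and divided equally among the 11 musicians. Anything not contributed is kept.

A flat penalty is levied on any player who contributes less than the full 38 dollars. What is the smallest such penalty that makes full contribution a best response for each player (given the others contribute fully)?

30.05 dollars

Given the others contribute fully, the best deviation is to contribute 0 (any partial contribution still incurs the fine and gives up units whose private return 0.2091 is below 1).
Deviating from 38 to 0 saves 38 dollars but forfeits the deviator's share of the drop in the tour-expenses pool: 2.3/11 × 38 = 7.95.
So the deviation gain is 38 − 7.95 = 30.05, and the fine must be at least 30.05 dollars to wipe it out.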